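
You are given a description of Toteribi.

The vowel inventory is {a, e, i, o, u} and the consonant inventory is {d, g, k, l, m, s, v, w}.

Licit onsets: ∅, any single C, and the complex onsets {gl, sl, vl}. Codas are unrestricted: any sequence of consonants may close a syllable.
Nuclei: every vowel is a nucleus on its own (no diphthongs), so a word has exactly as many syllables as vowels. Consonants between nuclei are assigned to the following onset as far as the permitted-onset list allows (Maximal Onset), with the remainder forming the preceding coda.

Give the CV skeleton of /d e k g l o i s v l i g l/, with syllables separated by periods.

Nuclei (vowels): e, o, i, i → 4 syllables.
/e…o/ gap (V1→V2): /kgl/ — longest licit onset from the right is /gl/, leaving /k/ as coda.
/o…i/ gap (V2→V3): nothing intervenes; syllable break is V.V.
/i…i/ gap (V3→V4): /svl/ splits as /s/ + /vl/ (/vl/ is the longest suffix that is a licit onset).
So the parse is dek.glo.is.vligl.
Mapping each syllable to C/V: /dek/ → CVC, /glo/ → CCV, /is/ → VC, /vligl/ → CCVCC.

CVC.CCV.VC.CCVCC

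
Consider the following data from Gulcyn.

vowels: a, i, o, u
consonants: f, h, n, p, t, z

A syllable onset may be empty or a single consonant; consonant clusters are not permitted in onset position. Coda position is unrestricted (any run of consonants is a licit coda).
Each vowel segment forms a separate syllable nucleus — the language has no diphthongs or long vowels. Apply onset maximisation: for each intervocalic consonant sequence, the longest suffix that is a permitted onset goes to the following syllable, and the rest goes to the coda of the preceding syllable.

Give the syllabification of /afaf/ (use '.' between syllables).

Vowels present: a, a; each is a nucleus, giving 2 syllables.
Between /a/ (V1) and /a/ (V2): just /f/ — single C goes to the following onset.

a.faf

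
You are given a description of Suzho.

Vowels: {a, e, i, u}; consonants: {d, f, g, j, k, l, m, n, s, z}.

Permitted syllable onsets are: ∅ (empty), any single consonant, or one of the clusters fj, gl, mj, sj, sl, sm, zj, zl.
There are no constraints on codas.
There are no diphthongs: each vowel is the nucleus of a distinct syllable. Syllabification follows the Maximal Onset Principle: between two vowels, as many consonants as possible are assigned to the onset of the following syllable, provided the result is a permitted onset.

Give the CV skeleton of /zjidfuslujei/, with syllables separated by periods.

Vowels present: i, u, u, e, i; each is a nucleus, giving 5 syllables.
σ1/σ2 boundary: /df/; trying suffixes from longest down, /f/ is the first permitted one, so coda /d/ | onset /f/.
σ2/σ3 boundary: /sl/ is a licit onset in full, so it all attaches to the next syllable.
σ3/σ4 boundary: /j/ → onset of the next syllable (single consonants are always licit onsets).
σ4/σ5 boundary: no consonants, so the boundary falls immediately after /e/.
Syllabification: zjid.fu.slu.je.i.
Mapping each syllable to C/V: /zjid/ → CCVC, /fu/ → CV, /slu/ → CCV, /je/ → CV, /i/ → V.

CCVC.CV.CCV.CV.V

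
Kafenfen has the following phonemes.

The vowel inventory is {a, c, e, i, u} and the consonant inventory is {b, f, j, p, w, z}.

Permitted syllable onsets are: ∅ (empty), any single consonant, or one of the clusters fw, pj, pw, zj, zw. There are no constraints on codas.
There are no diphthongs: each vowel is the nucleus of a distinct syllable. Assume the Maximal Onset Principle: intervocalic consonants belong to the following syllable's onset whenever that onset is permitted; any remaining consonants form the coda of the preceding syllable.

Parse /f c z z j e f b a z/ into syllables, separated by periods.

fcz.zjef.baz

Vowels present: c, e, a; each is a nucleus, giving 3 syllables.
Between /c/ (V1) and /e/ (V2): /zzj/ splits as /z/ + /zj/ (/zj/ is the longest suffix that is a licit onset).
Between /e/ (V2) and /a/ (V3): cluster /fb/ — the longest permitted-onset suffix is /b/; onset = /b/, preceding coda = /f/.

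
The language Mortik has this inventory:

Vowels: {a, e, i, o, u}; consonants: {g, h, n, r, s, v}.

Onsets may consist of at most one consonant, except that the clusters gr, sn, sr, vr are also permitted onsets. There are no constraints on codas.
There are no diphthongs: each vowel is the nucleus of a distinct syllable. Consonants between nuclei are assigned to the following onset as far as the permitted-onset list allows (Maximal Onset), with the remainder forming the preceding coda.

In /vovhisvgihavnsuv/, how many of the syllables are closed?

Vowels present: o, i, i, a, u; each is a nucleus, giving 5 syllables.
/o…i/ gap (V1→V2): /vh/ splits as /v/ + /h/ (/h/ is the longest suffix that is a licit onset).
/i…i/ gap (V2→V3): cluster /svg/ — the longest permitted-onset suffix is /g/; onset = /g/, preceding coda = /sv/.
/i…a/ gap (V3→V4): /h/ → onset of the next syllable (single consonants are always licit onsets).
/a…u/ gap (V4→V5): cluster /vns/ — the longest permitted-onset suffix is /s/; onset = /s/, preceding coda = /vn/.
So the parse is vov.hisv.gi.havn.suv.
Classifying each syllable: /vov/ (closed), /hisv/ (closed), /gi/ (open), /havn/ (closed), /suv/ (closed).
Closed syllables: 4.

4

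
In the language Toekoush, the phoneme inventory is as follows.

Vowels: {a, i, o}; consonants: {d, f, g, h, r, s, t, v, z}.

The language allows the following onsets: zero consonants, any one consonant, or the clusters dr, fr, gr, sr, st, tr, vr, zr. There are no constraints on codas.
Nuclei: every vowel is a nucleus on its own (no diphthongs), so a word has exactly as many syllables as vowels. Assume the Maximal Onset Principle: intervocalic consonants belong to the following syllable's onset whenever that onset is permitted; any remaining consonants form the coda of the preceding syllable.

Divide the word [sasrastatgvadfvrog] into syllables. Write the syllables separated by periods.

sa.sra.statg.vadf.vrog

Nuclei (vowels): a, a, a, a, o → 5 syllables.
σ1/σ2 boundary: cluster /sr/ — /sr/ is itself a permitted onset, so the whole cluster goes right; preceding coda = ∅.
σ2/σ3 boundary: /st/ — entire cluster is a permitted onset → onset /st/, coda ∅.
σ3/σ4 boundary: cluster /tgv/ — the longest permitted-onset suffix is /v/; onset = /v/, preceding coda = /tg/.
σ4/σ5 boundary: /dfvr/ splits as /df/ + /vr/ (/vr/ is the longest suffix that is a licit onset).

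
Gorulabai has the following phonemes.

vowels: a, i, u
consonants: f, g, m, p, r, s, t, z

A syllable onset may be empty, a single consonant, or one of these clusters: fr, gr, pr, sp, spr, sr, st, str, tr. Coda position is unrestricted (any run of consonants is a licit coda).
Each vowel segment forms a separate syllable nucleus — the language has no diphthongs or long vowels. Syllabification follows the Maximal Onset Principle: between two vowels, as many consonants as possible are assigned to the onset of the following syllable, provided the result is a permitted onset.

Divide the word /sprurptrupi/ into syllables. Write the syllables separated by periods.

sprurp.tru.pi

Nuclei (vowels): u, u, i → 3 syllables.
σ1/σ2 boundary: cluster /rptr/ — the longest permitted-onset suffix is /tr/; onset = /tr/, preceding coda = /rp/.
σ2/σ3 boundary: /p/ is a single consonant, so it becomes the next onset.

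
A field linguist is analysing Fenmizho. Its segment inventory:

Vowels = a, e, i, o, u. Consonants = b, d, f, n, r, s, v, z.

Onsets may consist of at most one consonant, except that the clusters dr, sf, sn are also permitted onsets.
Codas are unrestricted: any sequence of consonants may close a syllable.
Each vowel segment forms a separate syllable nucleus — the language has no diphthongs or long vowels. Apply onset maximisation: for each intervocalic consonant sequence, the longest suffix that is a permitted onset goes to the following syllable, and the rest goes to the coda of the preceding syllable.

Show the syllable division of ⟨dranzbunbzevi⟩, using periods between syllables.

Nuclei (vowels): a, u, e, i → 4 syllables.
V1 /a/ – V2 /u/: /nzb/ — longest licit onset from the right is /b/, leaving /nz/ as coda.
V2 /u/ – V3 /e/: /nbz/ — longest licit onset from the right is /z/, leaving /nb/ as coda.
V3 /e/ – V4 /i/: /v/ is a single consonant, so it becomes the next onset.

dranz.bunb.ze.vi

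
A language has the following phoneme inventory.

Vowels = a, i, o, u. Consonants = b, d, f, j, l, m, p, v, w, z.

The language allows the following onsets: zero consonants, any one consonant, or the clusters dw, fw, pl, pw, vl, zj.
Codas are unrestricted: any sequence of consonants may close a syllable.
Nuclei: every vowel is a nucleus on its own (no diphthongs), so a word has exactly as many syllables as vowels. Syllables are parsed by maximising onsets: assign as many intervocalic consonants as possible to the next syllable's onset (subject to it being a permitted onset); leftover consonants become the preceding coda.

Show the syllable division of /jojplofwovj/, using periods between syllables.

joj.plo.fwovj

The vowels are o, o, o — 3 nuclei, so 3 syllables.
V1 /o/ – V2 /o/: /jpl/ — longest licit onset from the right is /pl/, leaving /j/ as coda.
V2 /o/ – V3 /o/: /fw/ — entire cluster is a permitted onset → onset /fw/, coda ∅.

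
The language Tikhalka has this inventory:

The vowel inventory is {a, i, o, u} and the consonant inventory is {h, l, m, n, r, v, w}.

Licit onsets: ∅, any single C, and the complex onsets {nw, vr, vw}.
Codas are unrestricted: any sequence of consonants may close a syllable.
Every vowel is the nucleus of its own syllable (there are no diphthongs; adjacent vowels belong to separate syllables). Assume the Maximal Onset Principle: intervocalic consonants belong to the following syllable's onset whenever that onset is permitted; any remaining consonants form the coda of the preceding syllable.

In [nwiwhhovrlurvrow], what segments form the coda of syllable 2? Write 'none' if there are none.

Vowels present: i, o, u, o; each is a nucleus, giving 4 syllables.
V1 /i/ – V2 /o/: /whh/ — longest licit onset from the right is /h/, leaving /wh/ as coda.
V2 /o/ – V3 /u/: /vrl/ splits as /vr/ + /l/ (/l/ is the longest suffix that is a licit onset).
V3 /u/ – V4 /o/: /rvr/; trying suffixes from longest down, /vr/ is the first permitted one, so coda /r/ | onset /vr/.
Putting it together: nwiwh.hovr.lur.vrow.
Syllable 2 is /hovr/: onset /h/, nucleus /o/, coda /vr/.

vr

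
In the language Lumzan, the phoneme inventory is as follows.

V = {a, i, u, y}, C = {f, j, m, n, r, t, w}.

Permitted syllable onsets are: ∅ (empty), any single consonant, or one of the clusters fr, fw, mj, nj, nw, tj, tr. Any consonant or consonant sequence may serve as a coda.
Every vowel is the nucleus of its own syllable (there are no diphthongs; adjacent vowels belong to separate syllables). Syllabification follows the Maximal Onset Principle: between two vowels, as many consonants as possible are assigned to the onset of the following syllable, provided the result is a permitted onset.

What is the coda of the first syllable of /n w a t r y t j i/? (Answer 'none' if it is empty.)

none

The vowels are a, y, i — 3 nuclei, so 3 syllables.
/a…y/ gap (V1→V2): cluster /tr/ — /tr/ is itself a permitted onset, so the whole cluster goes right; preceding coda = ∅.
/y…i/ gap (V2→V3): cluster /tj/ — /tj/ is itself a permitted onset, so the whole cluster goes right; preceding coda = ∅.
So the parse is nwa.try.tji.
Syllable 1 is /nwa/: onset /nw/, nucleus /a/, coda ∅.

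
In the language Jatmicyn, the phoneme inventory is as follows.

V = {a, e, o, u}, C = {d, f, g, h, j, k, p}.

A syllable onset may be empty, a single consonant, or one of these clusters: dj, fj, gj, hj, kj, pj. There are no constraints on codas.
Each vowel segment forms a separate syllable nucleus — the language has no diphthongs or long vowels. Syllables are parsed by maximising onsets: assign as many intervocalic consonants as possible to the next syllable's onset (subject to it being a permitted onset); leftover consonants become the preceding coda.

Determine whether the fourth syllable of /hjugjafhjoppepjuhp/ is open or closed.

open

The vowels are u, a, o, e, u — 5 nuclei, so 5 syllables.
V1 /u/ – V2 /a/: /gj/ — entire cluster is a permitted onset → onset /gj/, coda ∅.
V2 /a/ – V3 /o/: cluster /fhj/ — the longest permitted-onset suffix is /hj/; onset = /hj/, preceding coda = /f/.
V3 /o/ – V4 /e/: /pp/; trying suffixes from longest down, /p/ is the first permitted one, so coda /p/ | onset /p/.
V4 /e/ – V5 /u/: cluster /pj/ — /pj/ is itself a permitted onset, so the whole cluster goes right; preceding coda = ∅.
Putting it together: hju.gjaf.hjop.pe.pjuhp.
Syllable 4 is /pe/; it ends in its nucleus with no coda, so it is open.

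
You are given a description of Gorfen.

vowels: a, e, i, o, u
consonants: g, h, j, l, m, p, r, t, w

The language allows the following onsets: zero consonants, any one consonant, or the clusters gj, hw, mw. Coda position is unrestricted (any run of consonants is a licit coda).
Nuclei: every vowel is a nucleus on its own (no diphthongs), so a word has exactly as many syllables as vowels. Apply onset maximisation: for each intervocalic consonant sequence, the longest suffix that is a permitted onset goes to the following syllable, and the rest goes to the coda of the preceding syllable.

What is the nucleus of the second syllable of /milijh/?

Nuclei (vowels): i, i → 2 syllables.
The second nucleus (vowel 2 from the left) is /i/.

i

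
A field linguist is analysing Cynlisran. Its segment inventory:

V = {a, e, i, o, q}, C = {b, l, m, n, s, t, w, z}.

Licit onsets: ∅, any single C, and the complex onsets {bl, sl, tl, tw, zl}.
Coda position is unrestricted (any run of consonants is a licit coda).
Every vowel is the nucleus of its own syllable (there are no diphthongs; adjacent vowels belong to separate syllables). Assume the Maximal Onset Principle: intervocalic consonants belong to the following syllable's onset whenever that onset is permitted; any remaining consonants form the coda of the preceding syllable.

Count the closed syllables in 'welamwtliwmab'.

The vowels are e, a, i, a — 4 nuclei, so 4 syllables.
σ1/σ2 boundary: /l/ is a single consonant, so it becomes the next onset.
σ2/σ3 boundary: /mwtl/ — longest licit onset from the right is /tl/, leaving /mw/ as coda.
σ3/σ4 boundary: /wm/ — longest licit onset from the right is /m/, leaving /w/ as coda.
Syllabification: we.lamw.tliw.mab.
Classifying each syllable: /we/ (open), /lamw/ (closed), /tliw/ (closed), /mab/ (closed).
Closed syllables: 3.

3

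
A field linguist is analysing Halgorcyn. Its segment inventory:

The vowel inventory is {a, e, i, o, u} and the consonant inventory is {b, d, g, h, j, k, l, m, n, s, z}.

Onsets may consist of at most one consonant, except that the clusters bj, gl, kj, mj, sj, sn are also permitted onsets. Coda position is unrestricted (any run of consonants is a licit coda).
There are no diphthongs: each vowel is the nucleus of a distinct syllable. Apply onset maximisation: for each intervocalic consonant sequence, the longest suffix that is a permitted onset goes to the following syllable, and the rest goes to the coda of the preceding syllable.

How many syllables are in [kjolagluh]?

Nuclei (vowels): o, a, u → 3 syllables.

3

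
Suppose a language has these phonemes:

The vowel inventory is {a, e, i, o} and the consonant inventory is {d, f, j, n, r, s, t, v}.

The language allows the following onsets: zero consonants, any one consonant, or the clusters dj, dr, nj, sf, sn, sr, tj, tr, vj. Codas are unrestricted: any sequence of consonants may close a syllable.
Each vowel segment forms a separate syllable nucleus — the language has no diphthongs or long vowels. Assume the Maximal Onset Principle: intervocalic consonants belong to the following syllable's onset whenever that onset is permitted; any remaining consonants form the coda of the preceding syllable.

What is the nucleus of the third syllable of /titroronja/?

Vowels present: i, o, o, a; each is a nucleus, giving 4 syllables.
The third nucleus (vowel 3 from the left) is /o/.

o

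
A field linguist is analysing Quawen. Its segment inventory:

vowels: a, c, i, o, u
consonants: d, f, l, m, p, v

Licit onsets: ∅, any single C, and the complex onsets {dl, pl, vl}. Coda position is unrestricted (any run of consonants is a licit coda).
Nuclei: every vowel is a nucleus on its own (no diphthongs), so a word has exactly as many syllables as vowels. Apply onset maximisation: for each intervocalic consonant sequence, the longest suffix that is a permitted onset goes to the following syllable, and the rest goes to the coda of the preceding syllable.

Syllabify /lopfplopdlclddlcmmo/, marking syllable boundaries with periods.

Nuclei (vowels): o, o, c, c, o → 5 syllables.
σ1/σ2 boundary: /pfpl/; trying suffixes from longest down, /pl/ is the first permitted one, so coda /pf/ | onset /pl/.
σ2/σ3 boundary: /pdl/; trying suffixes from longest down, /dl/ is the first permitted one, so coda /p/ | onset /dl/.
σ3/σ4 boundary: /lddl/ splits as /ld/ + /dl/ (/dl/ is the longest suffix that is a licit onset).
σ4/σ5 boundary: /mm/ splits as /m/ + /m/ (/m/ is the longest suffix that is a licit onset).

lopf.plop.dlcld.dlcm.mo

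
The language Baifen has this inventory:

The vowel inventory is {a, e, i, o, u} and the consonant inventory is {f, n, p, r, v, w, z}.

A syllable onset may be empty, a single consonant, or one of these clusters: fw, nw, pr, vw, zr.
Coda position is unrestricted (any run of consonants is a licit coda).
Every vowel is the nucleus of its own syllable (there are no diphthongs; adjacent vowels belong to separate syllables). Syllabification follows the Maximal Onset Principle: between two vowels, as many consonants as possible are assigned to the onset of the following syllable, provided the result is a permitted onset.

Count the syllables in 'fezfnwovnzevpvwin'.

Nuclei (vowels): e, o, e, i → 4 syllables.

4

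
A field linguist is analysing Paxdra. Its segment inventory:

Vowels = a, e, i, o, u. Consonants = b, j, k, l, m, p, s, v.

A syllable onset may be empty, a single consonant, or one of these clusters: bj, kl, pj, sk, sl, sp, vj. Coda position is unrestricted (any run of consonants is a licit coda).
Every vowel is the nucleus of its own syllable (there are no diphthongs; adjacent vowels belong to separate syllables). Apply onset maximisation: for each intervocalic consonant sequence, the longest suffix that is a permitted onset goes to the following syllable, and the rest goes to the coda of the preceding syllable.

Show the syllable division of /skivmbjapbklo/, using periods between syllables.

The vowels are i, a, o — 3 nuclei, so 3 syllables.
σ1/σ2 boundary: /vmbj/ — longest licit onset from the right is /bj/, leaving /vm/ as coda.
σ2/σ3 boundary: /pbkl/ splits as /pb/ + /kl/ (/kl/ is the longest suffix that is a licit onset).

skivm.bjapb.klo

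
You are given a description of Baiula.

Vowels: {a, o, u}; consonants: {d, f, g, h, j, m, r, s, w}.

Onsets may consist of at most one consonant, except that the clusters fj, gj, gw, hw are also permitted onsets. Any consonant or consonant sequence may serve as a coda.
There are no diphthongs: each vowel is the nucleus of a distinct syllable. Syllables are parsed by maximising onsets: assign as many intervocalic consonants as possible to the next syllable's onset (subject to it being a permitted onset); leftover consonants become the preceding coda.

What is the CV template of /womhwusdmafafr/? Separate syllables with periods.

CVC.CCVCC.CV.CVCC

Nuclei (vowels): o, u, a, a → 4 syllables.
Between /o/ (V1) and /u/ (V2): /mhw/ — longest licit onset from the right is /hw/, leaving /m/ as coda.
Between /u/ (V2) and /a/ (V3): /sdm/ — longest licit onset from the right is /m/, leaving /sd/ as coda.
Between /a/ (V3) and /a/ (V4): /f/ → onset of the next syllable (single consonants are always licit onsets).
Putting it together: wom.hwusd.ma.fafr.
Mapping each syllable to C/V: /wom/ → CVC, /hwusd/ → CCVCC, /ma/ → CV, /fafr/ → CVCC.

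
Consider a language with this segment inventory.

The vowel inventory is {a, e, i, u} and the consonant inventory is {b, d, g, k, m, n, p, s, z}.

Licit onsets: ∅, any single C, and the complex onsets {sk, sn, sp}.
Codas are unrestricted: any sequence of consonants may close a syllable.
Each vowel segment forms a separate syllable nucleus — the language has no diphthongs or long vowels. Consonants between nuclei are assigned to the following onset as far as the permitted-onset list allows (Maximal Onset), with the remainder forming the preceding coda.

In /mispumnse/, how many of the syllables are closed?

Nuclei (vowels): i, u, e → 3 syllables.
V1 /i/ – V2 /u/: /sp/ is a licit onset in full, so it all attaches to the next syllable.
V2 /u/ – V3 /e/: /mns/; trying suffixes from longest down, /s/ is the first permitted one, so coda /mn/ | onset /s/.
Result: mi.spumn.se.
Classifying each syllable: /mi/ (open), /spumn/ (closed), /se/ (open).
Closed syllables: 1.

1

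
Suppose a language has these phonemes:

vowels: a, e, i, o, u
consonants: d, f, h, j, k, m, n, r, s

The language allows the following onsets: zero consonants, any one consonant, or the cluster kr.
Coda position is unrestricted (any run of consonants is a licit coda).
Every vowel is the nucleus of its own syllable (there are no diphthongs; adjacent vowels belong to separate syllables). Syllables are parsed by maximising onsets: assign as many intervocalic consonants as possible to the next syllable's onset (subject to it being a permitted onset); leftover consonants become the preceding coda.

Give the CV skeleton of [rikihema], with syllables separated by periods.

CV.CV.CV.CV

The vowels are i, i, e, a — 4 nuclei, so 4 syllables.
/i…i/ gap (V1→V2): /k/ is a single consonant, so it becomes the next onset.
/i…e/ gap (V2→V3): just /h/ — single C goes to the following onset.
/e…a/ gap (V3→V4): /m/ → onset of the next syllable (single consonants are always licit onsets).
Putting it together: ri.ki.he.ma.
Mapping each syllable to C/V: /ri/ → CV, /ki/ → CV, /he/ → CV, /ma/ → CV.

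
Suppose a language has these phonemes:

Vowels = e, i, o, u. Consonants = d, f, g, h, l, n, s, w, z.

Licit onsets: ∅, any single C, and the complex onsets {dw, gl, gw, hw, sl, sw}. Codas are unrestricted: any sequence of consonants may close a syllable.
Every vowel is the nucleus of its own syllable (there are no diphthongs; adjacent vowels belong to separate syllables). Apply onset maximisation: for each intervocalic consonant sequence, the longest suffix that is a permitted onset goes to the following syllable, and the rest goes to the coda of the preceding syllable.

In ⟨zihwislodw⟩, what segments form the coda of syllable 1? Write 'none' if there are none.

Vowels present: i, i, o; each is a nucleus, giving 3 syllables.
V1 /i/ – V2 /i/: /hw/ is a licit onset in full, so it all attaches to the next syllable.
V2 /i/ – V3 /o/: /sl/ is a licit onset in full, so it all attaches to the next syllable.
Result: zi.hwi.slodw.
Syllable 1 is /zi/: onset /z/, nucleus /i/, coda ∅.

none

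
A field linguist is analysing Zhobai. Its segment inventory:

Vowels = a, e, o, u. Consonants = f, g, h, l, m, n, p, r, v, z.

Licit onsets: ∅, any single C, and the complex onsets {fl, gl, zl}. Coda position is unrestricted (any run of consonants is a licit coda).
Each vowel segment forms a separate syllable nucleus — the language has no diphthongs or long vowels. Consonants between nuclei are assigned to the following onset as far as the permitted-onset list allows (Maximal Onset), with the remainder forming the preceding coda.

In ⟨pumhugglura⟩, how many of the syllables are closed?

2

Vowels present: u, u, u, a; each is a nucleus, giving 4 syllables.
V1 /u/ – V2 /u/: /mh/ splits as /m/ + /h/ (/h/ is the longest suffix that is a licit onset).
V2 /u/ – V3 /u/: cluster /ggl/ — the longest permitted-onset suffix is /gl/; onset = /gl/, preceding coda = /g/.
V3 /u/ – V4 /a/: /r/ is a single consonant, so it becomes the next onset.
So the parse is pum.hug.glu.ra.
Classifying each syllable: /pum/ (closed), /hug/ (closed), /glu/ (open), /ra/ (open).
Closed syllables: 2.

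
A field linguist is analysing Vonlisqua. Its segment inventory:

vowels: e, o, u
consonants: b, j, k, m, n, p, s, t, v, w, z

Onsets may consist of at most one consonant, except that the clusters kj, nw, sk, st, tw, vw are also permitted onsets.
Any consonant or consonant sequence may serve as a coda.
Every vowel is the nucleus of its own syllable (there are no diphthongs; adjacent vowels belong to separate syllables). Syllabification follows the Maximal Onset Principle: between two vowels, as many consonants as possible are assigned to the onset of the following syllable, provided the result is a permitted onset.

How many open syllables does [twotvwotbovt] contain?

0

The vowels are o, o, o — 3 nuclei, so 3 syllables.
Between /o/ (V1) and /o/ (V2): cluster /tvw/ — the longest permitted-onset suffix is /vw/; onset = /vw/, preceding coda = /t/.
Between /o/ (V2) and /o/ (V3): /tb/ splits as /t/ + /b/ (/b/ is the longest suffix that is a licit onset).
So the parse is twot.vwot.bovt.
Classifying each syllable: /twot/ (closed), /vwot/ (closed), /bovt/ (closed).
Open syllables: 0.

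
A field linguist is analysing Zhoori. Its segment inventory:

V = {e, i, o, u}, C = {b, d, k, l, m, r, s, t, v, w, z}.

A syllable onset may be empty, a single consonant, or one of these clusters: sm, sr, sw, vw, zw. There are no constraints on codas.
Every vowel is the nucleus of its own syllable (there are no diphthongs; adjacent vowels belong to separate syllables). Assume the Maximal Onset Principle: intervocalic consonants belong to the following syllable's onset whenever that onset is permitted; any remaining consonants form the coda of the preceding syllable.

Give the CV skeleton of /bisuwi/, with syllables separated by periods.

CV.CV.CV

Vowels present: i, u, i; each is a nucleus, giving 3 syllables.
/i…u/ gap (V1→V2): /s/ → onset of the next syllable (single consonants are always licit onsets).
/u…i/ gap (V2→V3): just /w/ — single C goes to the following onset.
So the parse is bi.su.wi.
Mapping each syllable to C/V: /bi/ → CV, /su/ → CV, /wi/ → CV.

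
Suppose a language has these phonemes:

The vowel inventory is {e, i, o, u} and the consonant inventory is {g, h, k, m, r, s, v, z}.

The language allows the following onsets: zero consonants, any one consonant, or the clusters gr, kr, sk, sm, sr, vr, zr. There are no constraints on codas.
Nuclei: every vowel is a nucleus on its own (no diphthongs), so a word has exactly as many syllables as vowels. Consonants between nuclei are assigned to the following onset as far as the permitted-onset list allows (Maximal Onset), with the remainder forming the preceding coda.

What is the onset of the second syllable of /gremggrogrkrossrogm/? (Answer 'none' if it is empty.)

gr

The vowels are e, o, o, o — 4 nuclei, so 4 syllables.
Between /e/ (V1) and /o/ (V2): cluster /mggr/ — the longest permitted-onset suffix is /gr/; onset = /gr/, preceding coda = /mg/.
Between /o/ (V2) and /o/ (V3): /grkr/; trying suffixes from longest down, /kr/ is the first permitted one, so coda /gr/ | onset /kr/.
Between /o/ (V3) and /o/ (V4): /ssr/ — longest licit onset from the right is /sr/, leaving /s/ as coda.
Result: gremg.grogr.kros.srogm.
Syllable 2 is /grogr/: onset /gr/, nucleus /o/, coda /gr/.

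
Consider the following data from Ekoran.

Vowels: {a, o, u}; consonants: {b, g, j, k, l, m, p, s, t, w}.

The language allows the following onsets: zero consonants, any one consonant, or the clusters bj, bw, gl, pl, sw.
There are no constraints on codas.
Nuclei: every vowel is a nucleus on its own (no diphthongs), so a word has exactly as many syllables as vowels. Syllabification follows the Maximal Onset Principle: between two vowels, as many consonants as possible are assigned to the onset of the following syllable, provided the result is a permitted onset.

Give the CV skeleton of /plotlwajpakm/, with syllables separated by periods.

CCVCC.CVC.CVCC

Vowels present: o, a, a; each is a nucleus, giving 3 syllables.
σ1/σ2 boundary: cluster /tlw/ — the longest permitted-onset suffix is /w/; onset = /w/, preceding coda = /tl/.
σ2/σ3 boundary: /jp/; trying suffixes from longest down, /p/ is the first permitted one, so coda /j/ | onset /p/.
So the parse is plotl.waj.pakm.
Mapping each syllable to C/V: /plotl/ → CCVCC, /waj/ → CVC, /pakm/ → CVCC.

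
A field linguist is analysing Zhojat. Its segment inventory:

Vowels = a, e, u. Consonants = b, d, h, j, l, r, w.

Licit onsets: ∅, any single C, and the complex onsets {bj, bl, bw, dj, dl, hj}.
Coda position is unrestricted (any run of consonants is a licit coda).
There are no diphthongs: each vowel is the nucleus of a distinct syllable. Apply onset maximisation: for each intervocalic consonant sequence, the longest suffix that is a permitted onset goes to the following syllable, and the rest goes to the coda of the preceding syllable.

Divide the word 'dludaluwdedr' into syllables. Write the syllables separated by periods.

Vowels present: u, a, u, e; each is a nucleus, giving 4 syllables.
V1 /u/ – V2 /a/: /d/ is a single consonant, so it becomes the next onset.
V2 /a/ – V3 /u/: /l/ → onset of the next syllable (single consonants are always licit onsets).
V3 /u/ – V4 /e/: /wd/ splits as /w/ + /d/ (/d/ is the longest suffix that is a licit onset).

dlu.da.luw.dedr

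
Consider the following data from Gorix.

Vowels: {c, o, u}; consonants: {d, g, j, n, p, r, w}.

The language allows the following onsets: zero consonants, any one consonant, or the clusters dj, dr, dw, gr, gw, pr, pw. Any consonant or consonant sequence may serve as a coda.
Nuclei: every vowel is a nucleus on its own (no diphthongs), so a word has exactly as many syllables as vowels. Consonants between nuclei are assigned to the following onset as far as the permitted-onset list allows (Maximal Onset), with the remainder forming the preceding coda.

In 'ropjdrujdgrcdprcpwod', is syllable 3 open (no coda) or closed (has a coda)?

Vowels present: o, u, c, c, o; each is a nucleus, giving 5 syllables.
/o…u/ gap (V1→V2): /pjdr/; trying suffixes from longest down, /dr/ is the first permitted one, so coda /pj/ | onset /dr/.
/u…c/ gap (V2→V3): /jdgr/ splits as /jd/ + /gr/ (/gr/ is the longest suffix that is a licit onset).
/c…c/ gap (V3→V4): cluster /dpr/ — the longest permitted-onset suffix is /pr/; onset = /pr/, preceding coda = /d/.
/c…o/ gap (V4→V5): /pw/ is a licit onset in full, so it all attaches to the next syllable.
Putting it together: ropj.drujd.grcd.prc.pwod.
Syllable 3 is /grcd/ with coda /d/, so it is closed.

closed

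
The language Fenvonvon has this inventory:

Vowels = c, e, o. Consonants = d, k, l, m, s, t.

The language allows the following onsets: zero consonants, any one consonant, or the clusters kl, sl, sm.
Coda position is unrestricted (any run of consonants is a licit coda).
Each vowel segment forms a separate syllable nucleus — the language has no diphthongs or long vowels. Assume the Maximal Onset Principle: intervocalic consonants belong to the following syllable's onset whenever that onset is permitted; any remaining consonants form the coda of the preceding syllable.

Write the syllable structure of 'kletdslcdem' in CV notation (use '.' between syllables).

CCVCC.CCV.CVC

Vowels present: e, c, e; each is a nucleus, giving 3 syllables.
σ1/σ2 boundary: /tdsl/ — longest licit onset from the right is /sl/, leaving /td/ as coda.
σ2/σ3 boundary: /d/ is a single consonant, so it becomes the next onset.
Result: kletd.slc.dem.
Mapping each syllable to C/V: /kletd/ → CCVCC, /slc/ → CCV, /dem/ → CVC.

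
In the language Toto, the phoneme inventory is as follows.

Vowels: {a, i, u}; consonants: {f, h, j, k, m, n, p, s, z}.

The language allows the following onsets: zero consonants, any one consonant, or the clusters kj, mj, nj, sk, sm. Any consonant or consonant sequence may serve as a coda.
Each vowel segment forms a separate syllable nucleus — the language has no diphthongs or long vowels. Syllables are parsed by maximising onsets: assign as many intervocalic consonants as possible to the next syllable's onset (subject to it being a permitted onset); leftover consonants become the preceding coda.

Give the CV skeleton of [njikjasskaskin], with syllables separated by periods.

CCV.CCVC.CCV.CCVC

Vowels present: i, a, a, i; each is a nucleus, giving 4 syllables.
/i…a/ gap (V1→V2): /kj/ is a licit onset in full, so it all attaches to the next syllable.
/a…a/ gap (V2→V3): /ssk/ — longest licit onset from the right is /sk/, leaving /s/ as coda.
/a…i/ gap (V3→V4): /sk/ is a licit onset in full, so it all attaches to the next syllable.
Putting it together: nji.kjas.ska.skin.
Mapping each syllable to C/V: /nji/ → CCV, /kjas/ → CCVC, /ska/ → CCV, /skin/ → CCVC.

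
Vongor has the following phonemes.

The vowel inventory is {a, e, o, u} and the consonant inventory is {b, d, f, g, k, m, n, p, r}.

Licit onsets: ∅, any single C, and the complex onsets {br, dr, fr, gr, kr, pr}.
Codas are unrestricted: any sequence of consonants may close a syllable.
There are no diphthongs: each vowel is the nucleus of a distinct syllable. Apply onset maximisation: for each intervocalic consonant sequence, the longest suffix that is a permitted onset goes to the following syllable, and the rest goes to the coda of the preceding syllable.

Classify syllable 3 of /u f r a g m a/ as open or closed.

The vowels are u, a, a — 3 nuclei, so 3 syllables.
σ1/σ2 boundary: /fr/ is a licit onset in full, so it all attaches to the next syllable.
σ2/σ3 boundary: /gm/; trying suffixes from longest down, /m/ is the first permitted one, so coda /g/ | onset /m/.
Result: u.frag.ma.
Syllable 3 is /ma/; it ends in its nucleus with no coda, so it is open.

open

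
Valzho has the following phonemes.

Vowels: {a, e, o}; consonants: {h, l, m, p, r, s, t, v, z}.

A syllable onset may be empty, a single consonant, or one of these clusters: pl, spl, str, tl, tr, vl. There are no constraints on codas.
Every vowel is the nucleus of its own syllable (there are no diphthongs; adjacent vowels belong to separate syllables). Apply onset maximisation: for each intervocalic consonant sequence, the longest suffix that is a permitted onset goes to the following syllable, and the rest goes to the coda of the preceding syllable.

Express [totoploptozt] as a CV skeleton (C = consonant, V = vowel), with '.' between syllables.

The vowels are o, o, o, o — 4 nuclei, so 4 syllables.
Between /o/ (V1) and /o/ (V2): /t/ is a single consonant, so it becomes the next onset.
Between /o/ (V2) and /o/ (V3): /pl/ is a licit onset in full, so it all attaches to the next syllable.
Between /o/ (V3) and /o/ (V4): /pt/; trying suffixes from longest down, /t/ is the first permitted one, so coda /p/ | onset /t/.
Putting it together: to.to.plop.tozt.
Mapping each syllable to C/V: /to/ → CV, /to/ → CV, /plop/ → CCVC, /tozt/ → CVCC.

CV.CV.CCVC.CVCC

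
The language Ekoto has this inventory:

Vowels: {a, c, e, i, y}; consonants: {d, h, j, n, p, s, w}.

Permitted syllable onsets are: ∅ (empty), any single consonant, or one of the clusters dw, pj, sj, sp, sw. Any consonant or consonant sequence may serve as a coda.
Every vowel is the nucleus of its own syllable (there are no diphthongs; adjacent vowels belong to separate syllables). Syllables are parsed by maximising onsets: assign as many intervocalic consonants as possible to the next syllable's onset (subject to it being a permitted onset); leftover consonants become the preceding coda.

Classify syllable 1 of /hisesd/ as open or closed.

Nuclei (vowels): i, e → 2 syllables.
σ1/σ2 boundary: just /s/ — single C goes to the following onset.
Syllabification: hi.sesd.
Syllable 1 is /hi/; it ends in its nucleus with no coda, so it is open.

open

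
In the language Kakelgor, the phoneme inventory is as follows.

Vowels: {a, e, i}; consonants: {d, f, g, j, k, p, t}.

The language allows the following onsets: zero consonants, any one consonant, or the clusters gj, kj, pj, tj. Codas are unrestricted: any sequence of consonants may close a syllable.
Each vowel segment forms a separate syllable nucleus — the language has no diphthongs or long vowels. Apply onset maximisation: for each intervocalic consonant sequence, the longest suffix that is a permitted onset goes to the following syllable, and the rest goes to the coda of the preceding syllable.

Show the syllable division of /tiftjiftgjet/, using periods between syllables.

The vowels are i, i, e — 3 nuclei, so 3 syllables.
σ1/σ2 boundary: /ftj/ splits as /f/ + /tj/ (/tj/ is the longest suffix that is a licit onset).
σ2/σ3 boundary: /ftgj/; trying suffixes from longest down, /gj/ is the first permitted one, so coda /ft/ | onset /gj/.

tif.tjift.gjet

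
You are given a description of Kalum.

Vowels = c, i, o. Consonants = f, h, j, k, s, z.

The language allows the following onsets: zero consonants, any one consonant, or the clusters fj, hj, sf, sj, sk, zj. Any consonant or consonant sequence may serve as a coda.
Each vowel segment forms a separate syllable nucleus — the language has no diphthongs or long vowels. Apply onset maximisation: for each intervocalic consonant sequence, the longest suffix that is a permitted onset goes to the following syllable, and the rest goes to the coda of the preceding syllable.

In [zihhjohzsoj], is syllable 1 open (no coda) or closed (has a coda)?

closed

Vowels present: i, o, o; each is a nucleus, giving 3 syllables.
σ1/σ2 boundary: /hhj/ splits as /h/ + /hj/ (/hj/ is the longest suffix that is a licit onset).
σ2/σ3 boundary: /hzs/ — longest licit onset from the right is /s/, leaving /hz/ as coda.
Putting it together: zih.hjohz.soj.
Syllable 1 is /zih/ with coda /h/, so it is closed.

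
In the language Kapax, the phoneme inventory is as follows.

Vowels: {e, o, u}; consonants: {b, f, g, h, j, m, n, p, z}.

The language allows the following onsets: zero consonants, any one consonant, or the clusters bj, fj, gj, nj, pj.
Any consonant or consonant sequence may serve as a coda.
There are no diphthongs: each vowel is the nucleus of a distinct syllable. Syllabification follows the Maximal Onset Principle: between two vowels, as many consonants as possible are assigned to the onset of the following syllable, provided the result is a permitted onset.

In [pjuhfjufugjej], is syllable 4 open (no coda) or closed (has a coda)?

Vowels present: u, u, u, e; each is a nucleus, giving 4 syllables.
/u…u/ gap (V1→V2): /hfj/ splits as /h/ + /fj/ (/fj/ is the longest suffix that is a licit onset).
/u…u/ gap (V2→V3): /f/ → onset of the next syllable (single consonants are always licit onsets).
/u…e/ gap (V3→V4): cluster /gj/ — /gj/ is itself a permitted onset, so the whole cluster goes right; preceding coda = ∅.
Putting it together: pjuh.fju.fu.gjej.
Syllable 4 is /gjej/ with coda /j/, so it is closed.

closed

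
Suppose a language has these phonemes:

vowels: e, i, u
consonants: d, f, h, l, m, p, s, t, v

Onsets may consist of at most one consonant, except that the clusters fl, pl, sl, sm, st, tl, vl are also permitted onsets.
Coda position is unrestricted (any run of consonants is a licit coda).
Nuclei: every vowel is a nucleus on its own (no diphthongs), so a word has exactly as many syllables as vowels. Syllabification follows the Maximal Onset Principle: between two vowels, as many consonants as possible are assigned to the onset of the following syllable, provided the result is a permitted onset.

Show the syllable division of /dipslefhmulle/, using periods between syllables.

dip.slefh.mul.le

The vowels are i, e, u, e — 4 nuclei, so 4 syllables.
V1 /i/ – V2 /e/: /psl/ splits as /p/ + /sl/ (/sl/ is the longest suffix that is a licit onset).
V2 /e/ – V3 /u/: /fhm/ — longest licit onset from the right is /m/, leaving /fh/ as coda.
V3 /u/ – V4 /e/: /ll/ — longest licit onset from the right is /l/, leaving /l/ as coda.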